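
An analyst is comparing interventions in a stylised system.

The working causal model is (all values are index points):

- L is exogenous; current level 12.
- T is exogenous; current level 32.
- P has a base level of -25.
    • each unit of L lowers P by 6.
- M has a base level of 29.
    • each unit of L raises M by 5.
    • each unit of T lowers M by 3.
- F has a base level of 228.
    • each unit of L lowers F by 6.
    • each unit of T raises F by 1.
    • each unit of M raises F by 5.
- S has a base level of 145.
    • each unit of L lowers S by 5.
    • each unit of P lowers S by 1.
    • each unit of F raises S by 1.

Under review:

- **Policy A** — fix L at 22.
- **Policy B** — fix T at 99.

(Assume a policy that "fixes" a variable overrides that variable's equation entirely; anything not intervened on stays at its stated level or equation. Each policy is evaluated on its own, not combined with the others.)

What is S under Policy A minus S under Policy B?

1138

Policy A (L := 22):
  L = 22
  T = 32
  P = -25 − 6·22 = -157
  M = 29 + 5·22 − 3·32 = 43
  F = 228 − 6·22 + 32 + 5·43 = 343
  S = 145 − 5·22 − (-157) + 343 = 535
Policy B (T := 99):
  L = 12
  T = 99
  P = -25 − 6·12 = -97
  M = 29 + 5·12 − 3·99 = -208
  F = 228 − 6·12 + 99 + 5·(-208) = -785
  S = 145 − 5·12 − (-97) + (-785) = -603
S: 535 − (-603) = 1138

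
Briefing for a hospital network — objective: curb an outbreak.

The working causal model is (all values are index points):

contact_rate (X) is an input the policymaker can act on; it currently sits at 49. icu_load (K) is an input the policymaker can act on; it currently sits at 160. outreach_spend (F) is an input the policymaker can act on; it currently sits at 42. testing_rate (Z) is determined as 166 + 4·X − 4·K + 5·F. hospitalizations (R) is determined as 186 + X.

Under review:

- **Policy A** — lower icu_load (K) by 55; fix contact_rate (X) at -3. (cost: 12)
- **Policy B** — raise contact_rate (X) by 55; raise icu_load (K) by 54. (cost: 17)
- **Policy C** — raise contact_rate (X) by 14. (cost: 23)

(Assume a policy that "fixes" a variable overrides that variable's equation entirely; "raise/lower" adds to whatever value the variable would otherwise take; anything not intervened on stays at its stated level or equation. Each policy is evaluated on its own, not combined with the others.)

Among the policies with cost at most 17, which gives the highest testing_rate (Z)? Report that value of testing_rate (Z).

Policy A (K − 55, X := -3):
  X = -3
  K = 160 − 55 = 105
  F = 42
  Z = 166 + 4·(-3) − 4·105 + 5·42 = -56
Policy B (X + 55, K + 54):
  X = 49 + 55 = 104
  K = 160 + 54 = 214
  F = 42
  Z = 166 + 4·104 − 4·214 + 5·42 = -64
Comparing — Policy A: Z=-56, Policy B: Z=-64. Highest is -56 (Policy A).

-56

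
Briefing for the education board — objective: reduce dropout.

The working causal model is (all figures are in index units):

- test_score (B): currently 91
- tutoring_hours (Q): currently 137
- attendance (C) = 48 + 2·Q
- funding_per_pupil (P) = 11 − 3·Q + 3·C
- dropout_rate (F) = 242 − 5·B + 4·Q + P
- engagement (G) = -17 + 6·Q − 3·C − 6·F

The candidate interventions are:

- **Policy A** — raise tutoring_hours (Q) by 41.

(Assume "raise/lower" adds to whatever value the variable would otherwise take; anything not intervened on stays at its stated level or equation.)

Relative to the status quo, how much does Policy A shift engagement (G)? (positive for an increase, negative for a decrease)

Baseline:
  B = 91
  Q = 137
  C = 48 + 2·137 = 322
  P = 11 − 3·137 + 3·322 = 566
  F = 242 − 5·91 + 4·137 + 566 = 901
  G = -17 + 6·137 − 3·322 − 6·901 = -5567
Policy A (Q + 41):
  B = 91
  Q = 137 + 41 = 178
  C = 48 + 2·178 = 404
  P = 11 − 3·178 + 3·404 = 689
  F = 242 − 5·91 + 4·178 + 689 = 1188
  G = -17 + 6·178 − 3·404 − 6·1188 = -7289
Change in G: -7289 − (-5567) = -1722

-1722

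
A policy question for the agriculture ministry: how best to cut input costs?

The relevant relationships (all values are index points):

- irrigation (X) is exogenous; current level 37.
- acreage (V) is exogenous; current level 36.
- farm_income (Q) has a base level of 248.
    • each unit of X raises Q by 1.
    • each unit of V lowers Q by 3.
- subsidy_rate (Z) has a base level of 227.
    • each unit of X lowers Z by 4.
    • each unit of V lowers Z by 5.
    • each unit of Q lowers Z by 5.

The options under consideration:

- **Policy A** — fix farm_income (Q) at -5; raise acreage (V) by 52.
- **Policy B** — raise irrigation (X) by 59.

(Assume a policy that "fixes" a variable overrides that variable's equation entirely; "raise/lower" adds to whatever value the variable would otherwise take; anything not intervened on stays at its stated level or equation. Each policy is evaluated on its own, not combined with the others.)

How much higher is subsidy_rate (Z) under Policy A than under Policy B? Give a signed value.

1181

Policy A (Q := -5, V + 52):
  X = 37
  V = 36 + 52 = 88
  Q = -5
  Z = 227 − 4·37 − 5·88 − 5·(-5) = -336
Policy B (X + 59):
  X = 37 + 59 = 96
  V = 36
  Q = 248 + 96 − 3·36 = 236
  Z = 227 − 4·96 − 5·36 − 5·236 = -1517
Z: -336 − (-1517) = 1181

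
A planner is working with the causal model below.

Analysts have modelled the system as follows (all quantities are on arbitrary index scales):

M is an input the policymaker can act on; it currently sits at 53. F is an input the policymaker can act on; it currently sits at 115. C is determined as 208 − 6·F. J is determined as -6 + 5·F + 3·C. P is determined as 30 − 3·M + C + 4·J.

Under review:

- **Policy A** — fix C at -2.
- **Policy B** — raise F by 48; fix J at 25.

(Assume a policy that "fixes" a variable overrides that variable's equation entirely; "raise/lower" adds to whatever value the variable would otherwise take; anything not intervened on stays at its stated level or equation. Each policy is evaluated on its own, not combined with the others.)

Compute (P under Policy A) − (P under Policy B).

2920

Policy A (C := -2):
  M = 53
  F = 115
  C = -2
  J = -6 + 5·115 + 3·(-2) = 563
  P = 30 − 3·53 + (-2) + 4·563 = 2121
Policy B (F + 48, J := 25):
  M = 53
  F = 115 + 48 = 163
  C = 208 − 6·163 = -770
  J = 25
  P = 30 − 3·53 + (-770) + 4·25 = -799
P: 2121 − (-799) = 2920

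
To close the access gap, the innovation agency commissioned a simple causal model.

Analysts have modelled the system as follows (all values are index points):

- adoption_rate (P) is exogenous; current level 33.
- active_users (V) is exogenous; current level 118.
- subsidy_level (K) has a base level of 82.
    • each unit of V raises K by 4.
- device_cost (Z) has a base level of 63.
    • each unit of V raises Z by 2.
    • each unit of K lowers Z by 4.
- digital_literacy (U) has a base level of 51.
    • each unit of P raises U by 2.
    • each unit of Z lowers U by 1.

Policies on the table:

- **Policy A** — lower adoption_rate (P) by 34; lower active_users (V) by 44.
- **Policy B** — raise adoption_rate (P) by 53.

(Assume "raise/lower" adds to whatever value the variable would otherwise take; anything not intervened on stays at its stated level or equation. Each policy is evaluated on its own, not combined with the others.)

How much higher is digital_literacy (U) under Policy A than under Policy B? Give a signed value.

Policy A (P − 34, V − 44):
  P = 33 − 34 = -1
  V = 118 − 44 = 74
  K = 82 + 4·74 = 378
  Z = 63 + 2·74 − 4·378 = -1301
  U = 51 + 2·(-1) − (-1301) = 1350
Policy B (P + 53):
  P = 33 + 53 = 86
  V = 118
  K = 82 + 4·118 = 554
  Z = 63 + 2·118 − 4·554 = -1917
  U = 51 + 2·86 − (-1917) = 2140
U: 1350 − 2140 = -790

-790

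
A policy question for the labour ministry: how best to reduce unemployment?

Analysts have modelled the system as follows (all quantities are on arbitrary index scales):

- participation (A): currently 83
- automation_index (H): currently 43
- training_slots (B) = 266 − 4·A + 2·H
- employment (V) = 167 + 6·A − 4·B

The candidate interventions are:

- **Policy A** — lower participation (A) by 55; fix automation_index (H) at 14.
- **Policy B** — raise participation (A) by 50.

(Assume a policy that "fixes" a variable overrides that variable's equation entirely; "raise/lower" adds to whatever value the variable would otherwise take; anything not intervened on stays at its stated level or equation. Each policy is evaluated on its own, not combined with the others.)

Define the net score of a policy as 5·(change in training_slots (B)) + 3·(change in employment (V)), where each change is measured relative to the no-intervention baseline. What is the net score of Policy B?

2300

Baseline:
  A = 83
  H = 43
  B = 266 − 4·83 + 2·43 = 20
  V = 167 + 6·83 − 4·20 = 585
Policy B (A + 50):
  A = 83 + 50 = 133
  H = 43
  B = 266 − 4·133 + 2·43 = -180
  V = 167 + 6·133 − 4·(-180) = 1685
ΔB = -180 − 20 = -200; ΔV = 1685 − 585 = 1100
Score = 5·(-200) + 3·1100 = 2300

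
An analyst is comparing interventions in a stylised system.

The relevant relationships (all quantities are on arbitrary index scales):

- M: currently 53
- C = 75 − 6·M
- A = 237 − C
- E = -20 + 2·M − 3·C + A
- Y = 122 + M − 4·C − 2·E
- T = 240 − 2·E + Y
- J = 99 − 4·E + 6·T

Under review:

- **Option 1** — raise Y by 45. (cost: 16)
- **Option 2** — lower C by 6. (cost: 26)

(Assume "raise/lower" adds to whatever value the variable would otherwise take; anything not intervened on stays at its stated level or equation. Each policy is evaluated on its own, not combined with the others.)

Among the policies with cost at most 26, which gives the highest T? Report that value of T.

-3748

Option 1 (Y + 45):
  M = 53
  C = 75 − 6·53 = -243
  A = 237 − (-243) = 480
  E = -20 + 2·53 − 3·(-243) + 480 = 1295
  Y = 122 + 53 − 4·(-243) − 2·1295 (+45 from intervention) = -1398
  T = 240 − 2·1295 + (-1398) = -3748
Option 2 (C − 6):
  M = 53
  C = 75 − 6·53 (−6 from intervention) = -249
  A = 237 − (-249) = 486
  E = -20 + 2·53 − 3·(-249) + 486 = 1319
  Y = 122 + 53 − 4·(-249) − 2·1319 = -1467
  T = 240 − 2·1319 + (-1467) = -3865
Comparing — Option 1: T=-3748, Option 2: T=-3865. Highest is -3748 (Option 1).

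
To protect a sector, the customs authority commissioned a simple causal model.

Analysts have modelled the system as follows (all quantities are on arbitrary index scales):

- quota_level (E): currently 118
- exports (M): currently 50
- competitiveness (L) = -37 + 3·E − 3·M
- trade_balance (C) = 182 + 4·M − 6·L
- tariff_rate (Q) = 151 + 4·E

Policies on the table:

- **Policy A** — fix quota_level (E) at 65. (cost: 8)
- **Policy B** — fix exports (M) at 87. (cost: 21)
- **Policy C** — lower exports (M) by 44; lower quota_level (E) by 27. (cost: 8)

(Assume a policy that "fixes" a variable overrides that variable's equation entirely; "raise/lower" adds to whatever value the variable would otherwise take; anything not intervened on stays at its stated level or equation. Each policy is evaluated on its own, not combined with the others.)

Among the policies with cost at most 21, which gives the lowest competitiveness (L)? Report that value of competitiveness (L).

8

Policy A (E := 65):
  E = 65
  M = 50
  L = -37 + 3·65 − 3·50 = 8
Policy B (M := 87):
  E = 118
  M = 87
  L = -37 + 3·118 − 3·87 = 56
Policy C (M − 44, E − 27):
  E = 118 − 27 = 91
  M = 50 − 44 = 6
  L = -37 + 3·91 − 3·6 = 218
Comparing — Policy A: L=8, Policy B: L=56, Policy C: L=218. Lowest is 8 (Policy A).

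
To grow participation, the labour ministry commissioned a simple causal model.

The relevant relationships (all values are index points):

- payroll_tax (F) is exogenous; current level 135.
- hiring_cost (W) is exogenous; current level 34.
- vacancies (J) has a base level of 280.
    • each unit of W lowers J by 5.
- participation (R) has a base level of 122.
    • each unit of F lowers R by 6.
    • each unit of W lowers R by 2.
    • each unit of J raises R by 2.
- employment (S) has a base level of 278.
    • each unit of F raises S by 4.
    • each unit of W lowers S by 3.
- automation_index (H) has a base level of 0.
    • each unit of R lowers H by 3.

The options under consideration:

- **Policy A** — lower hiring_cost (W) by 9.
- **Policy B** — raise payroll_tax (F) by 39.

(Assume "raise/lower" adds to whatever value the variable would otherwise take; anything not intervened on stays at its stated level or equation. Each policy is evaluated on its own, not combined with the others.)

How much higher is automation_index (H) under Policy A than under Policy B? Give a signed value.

-1026

Policy A (W − 9):
  F = 135
  W = 34 − 9 = 25
  J = 280 − 5·25 = 155
  R = 122 − 6·135 − 2·25 + 2·155 = -428
  H = 0 − 3·(-428) = 1284
Policy B (F + 39):
  F = 135 + 39 = 174
  W = 34
  J = 280 − 5·34 = 110
  R = 122 − 6·174 − 2·34 + 2·110 = -770
  H = 0 − 3·(-770) = 2310
H: 1284 − 2310 = -1026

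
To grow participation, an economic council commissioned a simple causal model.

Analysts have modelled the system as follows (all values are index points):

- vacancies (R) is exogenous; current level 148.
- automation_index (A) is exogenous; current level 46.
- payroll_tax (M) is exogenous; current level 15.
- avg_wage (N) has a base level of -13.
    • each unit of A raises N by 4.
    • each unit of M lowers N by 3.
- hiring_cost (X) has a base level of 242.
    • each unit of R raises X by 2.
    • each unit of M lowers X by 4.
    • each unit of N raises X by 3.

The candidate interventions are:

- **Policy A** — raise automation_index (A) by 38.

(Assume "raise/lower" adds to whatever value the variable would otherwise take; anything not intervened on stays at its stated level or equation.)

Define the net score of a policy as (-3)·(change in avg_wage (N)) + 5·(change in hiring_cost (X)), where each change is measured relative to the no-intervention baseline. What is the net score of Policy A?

1824

Baseline:
  R = 148
  A = 46
  M = 15
  N = -13 + 4·46 − 3·15 = 126
  X = 242 + 2·148 − 4·15 + 3·126 = 856
Policy A (A + 38):
  R = 148
  A = 46 + 38 = 84
  M = 15
  N = -13 + 4·84 − 3·15 = 278
  X = 242 + 2·148 − 4·15 + 3·278 = 1312
ΔN = 278 − 126 = 152; ΔX = 1312 − 856 = 456
Score = (-3)·152 + 5·456 = 1824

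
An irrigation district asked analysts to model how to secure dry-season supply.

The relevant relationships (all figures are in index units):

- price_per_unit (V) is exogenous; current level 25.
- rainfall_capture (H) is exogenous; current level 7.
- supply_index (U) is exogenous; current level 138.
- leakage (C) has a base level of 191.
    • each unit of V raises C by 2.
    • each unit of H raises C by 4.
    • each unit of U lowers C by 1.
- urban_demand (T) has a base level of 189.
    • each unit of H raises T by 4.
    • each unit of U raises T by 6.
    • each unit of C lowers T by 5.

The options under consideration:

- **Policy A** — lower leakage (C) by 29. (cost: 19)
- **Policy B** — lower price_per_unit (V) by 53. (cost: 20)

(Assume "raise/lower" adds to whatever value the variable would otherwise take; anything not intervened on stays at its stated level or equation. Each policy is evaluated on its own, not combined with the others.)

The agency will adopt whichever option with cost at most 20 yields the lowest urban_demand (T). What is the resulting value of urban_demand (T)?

Policy A (C − 29):
  V = 25
  H = 7
  U = 138
  C = 191 + 2·25 + 4·7 − 138 (−29 from intervention) = 102
  T = 189 + 4·7 + 6·138 − 5·102 = 535
Policy B (V − 53):
  V = 25 − 53 = -28
  H = 7
  U = 138
  C = 191 + 2·(-28) + 4·7 − 138 = 25
  T = 189 + 4·7 + 6·138 − 5·25 = 920
Comparing — Policy A: T=535, Policy B: T=920. Lowest is 535 (Policy A).

535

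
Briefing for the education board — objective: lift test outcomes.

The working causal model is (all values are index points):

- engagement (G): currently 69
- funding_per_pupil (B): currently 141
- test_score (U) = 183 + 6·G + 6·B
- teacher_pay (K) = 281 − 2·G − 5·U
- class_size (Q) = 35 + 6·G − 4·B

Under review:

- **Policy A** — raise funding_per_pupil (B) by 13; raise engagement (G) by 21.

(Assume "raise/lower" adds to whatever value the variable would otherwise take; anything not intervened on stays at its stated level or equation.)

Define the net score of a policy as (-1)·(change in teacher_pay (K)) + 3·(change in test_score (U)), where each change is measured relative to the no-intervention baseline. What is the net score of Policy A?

Baseline:
  G = 69
  B = 141
  U = 183 + 6·69 + 6·141 = 1443
  K = 281 − 2·69 − 5·1443 = -7072
Policy A (B + 13, G + 21):
  G = 69 + 21 = 90
  B = 141 + 13 = 154
  U = 183 + 6·90 + 6·154 = 1647
  K = 281 − 2·90 − 5·1647 = -8134
ΔK = -8134 − (-7072) = -1062; ΔU = 1647 − 1443 = 204
Score = (-1)·(-1062) + 3·204 = 1674

1674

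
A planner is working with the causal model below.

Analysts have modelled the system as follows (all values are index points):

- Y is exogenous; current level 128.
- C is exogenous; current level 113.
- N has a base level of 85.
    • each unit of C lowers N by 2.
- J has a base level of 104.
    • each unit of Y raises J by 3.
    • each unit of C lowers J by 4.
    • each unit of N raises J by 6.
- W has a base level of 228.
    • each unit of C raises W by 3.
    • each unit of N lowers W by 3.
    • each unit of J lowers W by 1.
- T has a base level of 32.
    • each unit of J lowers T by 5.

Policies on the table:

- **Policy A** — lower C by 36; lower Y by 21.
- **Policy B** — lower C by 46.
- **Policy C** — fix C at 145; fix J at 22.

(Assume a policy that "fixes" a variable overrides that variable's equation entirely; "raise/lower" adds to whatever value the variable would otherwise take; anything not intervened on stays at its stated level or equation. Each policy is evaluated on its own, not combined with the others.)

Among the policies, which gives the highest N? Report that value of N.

Policy A (C − 36, Y − 21):
  C = 113 − 36 = 77
  N = 85 − 2·77 = -69
Policy B (C − 46):
  C = 113 − 46 = 67
  N = 85 − 2·67 = -49
Policy C (C := 145, J := 22):
  C = 145
  N = 85 − 2·145 = -205
Comparing — Policy A: N=-69, Policy B: N=-49, Policy C: N=-205. Highest is -49 (Policy B).

-49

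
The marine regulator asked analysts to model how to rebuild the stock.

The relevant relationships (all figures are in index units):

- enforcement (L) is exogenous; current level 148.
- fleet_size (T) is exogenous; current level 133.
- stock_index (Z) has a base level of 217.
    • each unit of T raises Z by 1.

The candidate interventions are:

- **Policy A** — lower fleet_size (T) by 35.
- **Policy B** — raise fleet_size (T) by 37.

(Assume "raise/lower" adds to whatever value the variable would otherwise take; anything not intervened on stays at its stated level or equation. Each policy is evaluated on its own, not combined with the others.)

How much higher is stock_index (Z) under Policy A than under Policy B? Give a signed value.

-72

Policy A (T − 35):
  T = 133 − 35 = 98
  Z = 217 + 98 = 315
Policy B (T + 37):
  T = 133 + 37 = 170
  Z = 217 + 170 = 387
Z: 315 − 387 = -72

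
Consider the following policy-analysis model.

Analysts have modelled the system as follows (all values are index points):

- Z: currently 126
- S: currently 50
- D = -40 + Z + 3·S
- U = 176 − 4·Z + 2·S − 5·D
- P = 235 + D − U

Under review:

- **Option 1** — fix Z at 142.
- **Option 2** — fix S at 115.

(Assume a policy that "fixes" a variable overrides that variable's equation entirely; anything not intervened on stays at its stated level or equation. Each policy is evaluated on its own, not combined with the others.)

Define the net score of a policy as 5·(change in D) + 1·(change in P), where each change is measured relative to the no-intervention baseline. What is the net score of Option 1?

Baseline:
  Z = 126
  S = 50
  D = -40 + 126 + 3·50 = 236
  U = 176 − 4·126 + 2·50 − 5·236 = -1408
  P = 235 + 236 − (-1408) = 1879
Option 1 (Z := 142):
  Z = 142
  S = 50
  D = -40 + 142 + 3·50 = 252
  U = 176 − 4·142 + 2·50 − 5·252 = -1552
  P = 235 + 252 − (-1552) = 2039
ΔD = 252 − 236 = 16; ΔP = 2039 − 1879 = 160
Score = 5·16 + 1·160 = 240

240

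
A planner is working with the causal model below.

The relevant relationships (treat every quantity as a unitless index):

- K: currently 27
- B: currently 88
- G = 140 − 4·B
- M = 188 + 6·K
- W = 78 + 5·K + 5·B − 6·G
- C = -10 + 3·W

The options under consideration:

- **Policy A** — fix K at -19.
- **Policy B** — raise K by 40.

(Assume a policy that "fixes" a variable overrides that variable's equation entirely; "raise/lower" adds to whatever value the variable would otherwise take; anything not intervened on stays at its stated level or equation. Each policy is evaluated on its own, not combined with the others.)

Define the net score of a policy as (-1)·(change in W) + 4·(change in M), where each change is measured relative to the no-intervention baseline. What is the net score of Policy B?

Baseline:
  K = 27
  B = 88
  G = 140 − 4·88 = -212
  M = 188 + 6·27 = 350
  W = 78 + 5·27 + 5·88 − 6·(-212) = 1925
Policy B (K + 40):
  K = 27 + 40 = 67
  B = 88
  G = 140 − 4·88 = -212
  M = 188 + 6·67 = 590
  W = 78 + 5·67 + 5·88 − 6·(-212) = 2125
ΔW = 2125 − 1925 = 200; ΔM = 590 − 350 = 240
Score = (-1)·200 + 4·240 = 760

760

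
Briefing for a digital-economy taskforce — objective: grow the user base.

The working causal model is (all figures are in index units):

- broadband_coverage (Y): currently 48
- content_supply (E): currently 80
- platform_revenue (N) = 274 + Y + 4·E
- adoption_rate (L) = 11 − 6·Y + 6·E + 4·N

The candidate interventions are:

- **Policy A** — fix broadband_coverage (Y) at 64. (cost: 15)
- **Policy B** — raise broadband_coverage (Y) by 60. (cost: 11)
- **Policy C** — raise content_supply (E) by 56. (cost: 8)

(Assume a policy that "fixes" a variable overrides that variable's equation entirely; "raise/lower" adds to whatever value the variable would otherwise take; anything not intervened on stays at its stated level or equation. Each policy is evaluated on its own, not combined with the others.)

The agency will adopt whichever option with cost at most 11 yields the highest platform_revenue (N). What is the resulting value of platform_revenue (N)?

866

Policy B (Y + 60):
  Y = 48 + 60 = 108
  E = 80
  N = 274 + 108 + 4·80 = 702
Policy C (E + 56):
  Y = 48
  E = 80 + 56 = 136
  N = 274 + 48 + 4·136 = 866
Comparing — Policy B: N=702, Policy C: N=866. Highest is 866 (Policy C).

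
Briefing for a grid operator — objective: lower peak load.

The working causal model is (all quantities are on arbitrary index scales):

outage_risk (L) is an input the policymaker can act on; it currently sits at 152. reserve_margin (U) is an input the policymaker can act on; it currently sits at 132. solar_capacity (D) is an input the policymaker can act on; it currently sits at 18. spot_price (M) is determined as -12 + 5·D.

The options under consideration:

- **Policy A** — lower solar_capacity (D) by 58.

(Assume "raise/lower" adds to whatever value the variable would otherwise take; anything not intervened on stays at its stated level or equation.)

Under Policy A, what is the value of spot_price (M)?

Policy A (D − 58):
  D = 18 − 58 = -40
  M = -12 + 5·(-40) = -212

-212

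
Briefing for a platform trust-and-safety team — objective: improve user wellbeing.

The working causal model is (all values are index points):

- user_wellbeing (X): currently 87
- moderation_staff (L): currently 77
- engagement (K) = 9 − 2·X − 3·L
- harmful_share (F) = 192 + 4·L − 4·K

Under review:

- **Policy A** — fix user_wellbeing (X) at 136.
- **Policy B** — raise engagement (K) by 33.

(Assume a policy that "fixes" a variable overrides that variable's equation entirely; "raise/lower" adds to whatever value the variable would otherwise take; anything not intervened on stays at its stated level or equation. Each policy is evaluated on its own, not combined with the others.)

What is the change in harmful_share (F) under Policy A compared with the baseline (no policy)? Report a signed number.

Baseline:
  X = 87
  L = 77
  K = 9 − 2·87 − 3·77 = -396
  F = 192 + 4·77 − 4·(-396) = 2084
Policy A (X := 136):
  X = 136
  L = 77
  K = 9 − 2·136 − 3·77 = -494
  F = 192 + 4·77 − 4·(-494) = 2476
Change in F: 2476 − 2084 = 392

392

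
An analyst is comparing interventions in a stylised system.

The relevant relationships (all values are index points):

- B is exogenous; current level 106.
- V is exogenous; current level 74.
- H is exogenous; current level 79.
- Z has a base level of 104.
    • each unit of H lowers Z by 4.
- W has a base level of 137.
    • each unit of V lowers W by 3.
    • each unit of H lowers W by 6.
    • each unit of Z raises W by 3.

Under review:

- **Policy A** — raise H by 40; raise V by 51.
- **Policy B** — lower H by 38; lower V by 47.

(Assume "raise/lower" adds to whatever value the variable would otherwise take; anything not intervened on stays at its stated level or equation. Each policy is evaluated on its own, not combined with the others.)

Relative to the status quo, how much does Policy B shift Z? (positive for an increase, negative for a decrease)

152

Baseline:
  H = 79
  Z = 104 − 4·79 = -212
Policy B (H − 38, V − 47):
  H = 79 − 38 = 41
  Z = 104 − 4·41 = -60
Change in Z: -60 − (-212) = 152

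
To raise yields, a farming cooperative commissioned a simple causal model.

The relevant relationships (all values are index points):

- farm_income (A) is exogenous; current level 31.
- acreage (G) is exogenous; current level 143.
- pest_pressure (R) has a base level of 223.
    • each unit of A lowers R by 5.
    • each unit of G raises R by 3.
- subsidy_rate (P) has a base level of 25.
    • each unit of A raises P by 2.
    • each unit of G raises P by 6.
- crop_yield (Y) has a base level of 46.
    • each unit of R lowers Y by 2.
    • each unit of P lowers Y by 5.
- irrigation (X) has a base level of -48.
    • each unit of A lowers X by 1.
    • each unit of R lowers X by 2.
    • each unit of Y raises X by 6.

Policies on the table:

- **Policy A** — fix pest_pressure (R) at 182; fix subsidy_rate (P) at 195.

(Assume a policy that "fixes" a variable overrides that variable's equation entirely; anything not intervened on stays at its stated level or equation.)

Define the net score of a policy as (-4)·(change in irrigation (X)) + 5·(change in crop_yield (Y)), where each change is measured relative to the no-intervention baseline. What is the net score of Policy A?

Baseline:
  A = 31
  G = 143
  R = 223 − 5·31 + 3·143 = 497
  P = 25 + 2·31 + 6·143 = 945
  Y = 46 − 2·497 − 5·945 = -5673
  X = -48 − 31 − 2·497 + 6·(-5673) = -35111
Policy A (R := 182, P := 195):
  A = 31
  G = 143
  R = 182
  P = 195
  Y = 46 − 2·182 − 5·195 = -1293
  X = -48 − 31 − 2·182 + 6·(-1293) = -8201
ΔX = -8201 − (-35111) = 26910; ΔY = -1293 − (-5673) = 4380
Score = (-4)·26910 + 5·4380 = -85740

-85740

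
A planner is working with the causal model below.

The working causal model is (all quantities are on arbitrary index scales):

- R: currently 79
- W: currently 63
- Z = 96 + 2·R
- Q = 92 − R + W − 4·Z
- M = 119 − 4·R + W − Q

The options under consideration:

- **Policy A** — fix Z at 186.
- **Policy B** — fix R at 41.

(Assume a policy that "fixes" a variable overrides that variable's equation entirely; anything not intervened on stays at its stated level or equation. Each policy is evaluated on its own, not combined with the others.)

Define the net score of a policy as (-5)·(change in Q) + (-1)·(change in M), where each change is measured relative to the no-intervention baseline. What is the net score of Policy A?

Baseline:
  R = 79
  W = 63
  Z = 96 + 2·79 = 254
  Q = 92 − 79 + 63 − 4·254 = -940
  M = 119 − 4·79 + 63 − (-940) = 806
Policy A (Z := 186):
  R = 79
  W = 63
  Z = 186
  Q = 92 − 79 + 63 − 4·186 = -668
  M = 119 − 4·79 + 63 − (-668) = 534
ΔQ = -668 − (-940) = 272; ΔM = 534 − 806 = -272
Score = (-5)·272 + (-1)·(-272) = -1088

-1088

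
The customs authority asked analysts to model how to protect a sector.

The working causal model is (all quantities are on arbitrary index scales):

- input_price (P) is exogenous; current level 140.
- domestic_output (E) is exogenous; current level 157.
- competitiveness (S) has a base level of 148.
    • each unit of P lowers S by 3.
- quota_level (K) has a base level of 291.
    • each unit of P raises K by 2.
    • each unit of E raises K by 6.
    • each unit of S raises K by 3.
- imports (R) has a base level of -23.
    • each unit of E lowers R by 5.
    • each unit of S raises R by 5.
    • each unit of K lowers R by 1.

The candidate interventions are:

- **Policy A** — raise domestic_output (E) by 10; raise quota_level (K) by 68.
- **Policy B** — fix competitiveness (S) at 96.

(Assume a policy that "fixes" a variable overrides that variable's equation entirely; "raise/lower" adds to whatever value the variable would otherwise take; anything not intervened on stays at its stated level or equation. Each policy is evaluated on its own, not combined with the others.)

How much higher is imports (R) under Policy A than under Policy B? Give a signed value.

Policy A (E + 10, K + 68):
  P = 140
  E = 157 + 10 = 167
  S = 148 − 3·140 = -272
  K = 291 + 2·140 + 6·167 + 3·(-272) (+68 from intervention) = 825
  R = -23 − 5·167 + 5·(-272) − 825 = -3043
Policy B (S := 96):
  P = 140
  E = 157
  S = 96
  K = 291 + 2·140 + 6·157 + 3·96 = 1801
  R = -23 − 5·157 + 5·96 − 1801 = -2129
R: -3043 − (-2129) = -914

-914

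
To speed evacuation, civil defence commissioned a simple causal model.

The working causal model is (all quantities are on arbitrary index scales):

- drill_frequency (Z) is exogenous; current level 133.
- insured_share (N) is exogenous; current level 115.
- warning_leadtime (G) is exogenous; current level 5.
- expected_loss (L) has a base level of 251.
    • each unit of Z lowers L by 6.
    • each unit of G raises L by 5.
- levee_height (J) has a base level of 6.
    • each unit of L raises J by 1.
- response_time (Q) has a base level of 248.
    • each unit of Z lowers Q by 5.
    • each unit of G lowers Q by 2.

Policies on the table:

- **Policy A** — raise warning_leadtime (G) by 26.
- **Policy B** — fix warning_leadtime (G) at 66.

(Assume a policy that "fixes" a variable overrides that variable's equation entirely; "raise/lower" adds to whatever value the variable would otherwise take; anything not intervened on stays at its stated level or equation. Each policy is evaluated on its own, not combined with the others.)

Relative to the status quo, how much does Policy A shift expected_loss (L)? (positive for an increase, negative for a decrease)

130

Baseline:
  Z = 133
  G = 5
  L = 251 − 6·133 + 5·5 = -522
Policy A (G + 26):
  Z = 133
  G = 5 + 26 = 31
  L = 251 − 6·133 + 5·31 = -392
Change in L: -392 − (-522) = 130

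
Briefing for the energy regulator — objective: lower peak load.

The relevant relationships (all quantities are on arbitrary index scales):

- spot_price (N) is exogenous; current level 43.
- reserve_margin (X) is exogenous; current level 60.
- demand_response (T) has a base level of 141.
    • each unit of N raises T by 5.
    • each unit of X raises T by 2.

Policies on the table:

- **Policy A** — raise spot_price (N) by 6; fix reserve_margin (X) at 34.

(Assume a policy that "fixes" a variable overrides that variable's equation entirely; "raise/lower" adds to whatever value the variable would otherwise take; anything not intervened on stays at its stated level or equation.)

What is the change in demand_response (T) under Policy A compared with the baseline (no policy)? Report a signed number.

Baseline:
  N = 43
  X = 60
  T = 141 + 5·43 + 2·60 = 476
Policy A (N + 6, X := 34):
  N = 43 + 6 = 49
  X = 34
  T = 141 + 5·49 + 2·34 = 454
Change in T: 454 − 476 = -22

-22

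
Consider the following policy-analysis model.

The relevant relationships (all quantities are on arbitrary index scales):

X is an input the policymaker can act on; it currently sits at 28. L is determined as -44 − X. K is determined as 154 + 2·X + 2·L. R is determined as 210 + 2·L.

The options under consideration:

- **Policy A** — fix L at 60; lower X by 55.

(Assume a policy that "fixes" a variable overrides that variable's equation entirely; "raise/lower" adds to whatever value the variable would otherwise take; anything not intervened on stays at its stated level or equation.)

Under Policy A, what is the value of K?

220

Policy A (L := 60, X − 55):
  X = 28 − 55 = -27
  L = 60
  K = 154 + 2·(-27) + 2·60 = 220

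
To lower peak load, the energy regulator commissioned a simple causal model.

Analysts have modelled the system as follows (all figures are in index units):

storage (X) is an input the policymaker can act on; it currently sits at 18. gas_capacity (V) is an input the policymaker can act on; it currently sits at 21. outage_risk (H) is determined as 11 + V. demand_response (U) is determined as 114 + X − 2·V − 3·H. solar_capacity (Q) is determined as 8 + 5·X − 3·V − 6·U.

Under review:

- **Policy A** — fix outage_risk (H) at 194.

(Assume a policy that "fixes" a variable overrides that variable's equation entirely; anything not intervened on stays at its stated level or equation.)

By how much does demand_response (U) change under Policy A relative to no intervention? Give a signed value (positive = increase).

Baseline:
  X = 18
  V = 21
  H = 11 + 21 = 32
  U = 114 + 18 − 2·21 − 3·32 = -6
Policy A (H := 194):
  X = 18
  V = 21
  H = 194
  U = 114 + 18 − 2·21 − 3·194 = -492
Change in U: -492 − (-6) = -486

-486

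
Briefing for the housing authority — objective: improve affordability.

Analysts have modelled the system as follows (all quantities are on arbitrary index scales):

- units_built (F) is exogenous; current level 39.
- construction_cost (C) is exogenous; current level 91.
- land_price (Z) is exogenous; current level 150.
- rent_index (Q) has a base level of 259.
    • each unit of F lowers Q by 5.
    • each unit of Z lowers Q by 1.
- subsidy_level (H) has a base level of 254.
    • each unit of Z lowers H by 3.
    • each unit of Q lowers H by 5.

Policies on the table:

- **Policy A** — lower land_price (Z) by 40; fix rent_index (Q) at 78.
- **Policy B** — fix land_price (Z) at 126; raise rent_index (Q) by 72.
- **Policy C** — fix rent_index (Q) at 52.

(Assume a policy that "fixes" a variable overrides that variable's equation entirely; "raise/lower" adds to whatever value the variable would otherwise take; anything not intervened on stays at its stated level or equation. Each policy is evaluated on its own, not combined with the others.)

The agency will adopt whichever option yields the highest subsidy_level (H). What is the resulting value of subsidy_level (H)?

Policy A (Z − 40, Q := 78):
  F = 39
  Z = 150 − 40 = 110
  Q = 78
  H = 254 − 3·110 − 5·78 = -466
Policy B (Z := 126, Q + 72):
  F = 39
  Z = 126
  Q = 259 − 5·39 − 126 (+72 from intervention) = 10
  H = 254 − 3·126 − 5·10 = -174
Policy C (Q := 52):
  F = 39
  Z = 150
  Q = 52
  H = 254 − 3·150 − 5·52 = -456
Comparing — Policy A: H=-466, Policy B: H=-174, Policy C: H=-456. Highest is -174 (Policy B).

-174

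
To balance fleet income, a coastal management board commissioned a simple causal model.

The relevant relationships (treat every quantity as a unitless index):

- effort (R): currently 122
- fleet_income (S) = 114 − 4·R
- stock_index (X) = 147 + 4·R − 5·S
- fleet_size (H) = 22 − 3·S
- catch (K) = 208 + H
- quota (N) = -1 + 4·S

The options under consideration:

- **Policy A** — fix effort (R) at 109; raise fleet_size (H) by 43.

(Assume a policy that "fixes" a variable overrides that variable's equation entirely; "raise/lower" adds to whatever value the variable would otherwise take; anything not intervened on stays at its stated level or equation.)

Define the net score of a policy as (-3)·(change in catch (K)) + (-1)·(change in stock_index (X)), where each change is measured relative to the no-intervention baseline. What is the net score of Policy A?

Baseline:
  R = 122
  S = 114 − 4·122 = -374
  X = 147 + 4·122 − 5·(-374) = 2505
  H = 22 − 3·(-374) = 1144
  K = 208 + 1144 = 1352
Policy A (R := 109, H + 43):
  R = 109
  S = 114 − 4·109 = -322
  X = 147 + 4·109 − 5·(-322) = 2193
  H = 22 − 3·(-322) (+43 from intervention) = 1031
  K = 208 + 1031 = 1239
ΔK = 1239 − 1352 = -113; ΔX = 2193 − 2505 = -312
Score = (-3)·(-113) + (-1)·(-312) = 651

651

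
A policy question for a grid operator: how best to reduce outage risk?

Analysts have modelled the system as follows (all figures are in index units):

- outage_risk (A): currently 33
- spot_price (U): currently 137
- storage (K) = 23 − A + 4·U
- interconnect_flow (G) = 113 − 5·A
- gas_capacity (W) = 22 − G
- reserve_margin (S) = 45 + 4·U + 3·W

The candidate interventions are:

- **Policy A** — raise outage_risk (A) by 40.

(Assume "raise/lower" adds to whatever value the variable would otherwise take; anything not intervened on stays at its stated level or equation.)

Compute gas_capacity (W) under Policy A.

Policy A (A + 40):
  A = 33 + 40 = 73
  G = 113 − 5·73 = -252
  W = 22 − (-252) = 274

274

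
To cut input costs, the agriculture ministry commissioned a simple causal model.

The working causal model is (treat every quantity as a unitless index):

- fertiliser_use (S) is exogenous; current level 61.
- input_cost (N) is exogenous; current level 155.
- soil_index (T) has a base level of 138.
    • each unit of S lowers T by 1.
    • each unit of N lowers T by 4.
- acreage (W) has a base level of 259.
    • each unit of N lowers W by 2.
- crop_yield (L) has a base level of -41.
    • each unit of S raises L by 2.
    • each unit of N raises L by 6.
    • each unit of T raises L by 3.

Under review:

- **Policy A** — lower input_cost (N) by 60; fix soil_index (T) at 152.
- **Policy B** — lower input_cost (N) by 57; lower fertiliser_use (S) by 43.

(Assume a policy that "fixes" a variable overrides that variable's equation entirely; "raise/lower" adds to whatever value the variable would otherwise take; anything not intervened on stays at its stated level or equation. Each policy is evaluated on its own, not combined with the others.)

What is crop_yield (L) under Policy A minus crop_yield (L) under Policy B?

Policy A (N − 60, T := 152):
  S = 61
  N = 155 − 60 = 95
  T = 152
  L = -41 + 2·61 + 6·95 + 3·152 = 1107
Policy B (N − 57, S − 43):
  S = 61 − 43 = 18
  N = 155 − 57 = 98
  T = 138 − 18 − 4·98 = -272
  L = -41 + 2·18 + 6·98 + 3·(-272) = -233
L: 1107 − (-233) = 1340

1340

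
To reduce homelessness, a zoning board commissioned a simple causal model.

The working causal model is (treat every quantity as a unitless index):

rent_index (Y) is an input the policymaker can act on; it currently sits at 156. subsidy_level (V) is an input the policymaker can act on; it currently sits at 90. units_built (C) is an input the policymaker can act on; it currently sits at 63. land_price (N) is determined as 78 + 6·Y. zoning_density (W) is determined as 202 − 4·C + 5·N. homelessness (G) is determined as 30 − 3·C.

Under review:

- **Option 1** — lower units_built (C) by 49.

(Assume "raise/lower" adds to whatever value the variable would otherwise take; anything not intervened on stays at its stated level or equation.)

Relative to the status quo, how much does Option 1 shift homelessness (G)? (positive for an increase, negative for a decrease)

147

Baseline:
  C = 63
  G = 30 − 3·63 = -159
Option 1 (C − 49):
  C = 63 − 49 = 14
  G = 30 − 3·14 = -12
Change in G: -12 − (-159) = 147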